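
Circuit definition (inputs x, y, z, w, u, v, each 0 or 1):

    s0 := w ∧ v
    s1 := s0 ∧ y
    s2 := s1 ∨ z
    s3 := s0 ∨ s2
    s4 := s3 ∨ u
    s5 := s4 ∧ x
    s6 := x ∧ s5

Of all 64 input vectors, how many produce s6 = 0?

s6 = x ∧ s5 must be 0, so at least one of x, s5 is 0.
Enumerating the 64 input combinations, 38 give s6 = 0 and 26 give s6 = 1.

38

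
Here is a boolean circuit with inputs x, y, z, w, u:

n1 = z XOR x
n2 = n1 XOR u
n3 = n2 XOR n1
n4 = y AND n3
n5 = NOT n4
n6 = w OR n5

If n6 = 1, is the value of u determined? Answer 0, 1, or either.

Both values of u occur among assignments with n6 = 1:
  u=0: x=0, y=0, z=0, w=0, u=0
  u=1: x=0, y=0, z=0, w=0, u=1

either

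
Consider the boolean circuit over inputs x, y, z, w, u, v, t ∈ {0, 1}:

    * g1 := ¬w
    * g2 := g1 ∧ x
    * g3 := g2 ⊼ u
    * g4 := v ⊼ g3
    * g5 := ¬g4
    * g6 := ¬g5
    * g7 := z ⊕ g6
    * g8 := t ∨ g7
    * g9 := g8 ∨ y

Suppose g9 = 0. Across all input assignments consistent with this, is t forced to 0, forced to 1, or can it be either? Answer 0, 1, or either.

0

g9 = g8 ∨ y must be 0, so both g8 = 0 and y = 0.
g8 = t ∨ g7 must be 0, so both t = 0 and g7 = 0.
Every assignment with g9 = 0 has t = 0; there are 16 such assignment(s).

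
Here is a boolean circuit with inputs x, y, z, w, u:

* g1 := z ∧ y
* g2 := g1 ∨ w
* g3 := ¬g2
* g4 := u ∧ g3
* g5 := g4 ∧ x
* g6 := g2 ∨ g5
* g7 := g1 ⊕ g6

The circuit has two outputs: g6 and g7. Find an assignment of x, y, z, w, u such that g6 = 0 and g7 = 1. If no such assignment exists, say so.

Across all 32 input combinations, none give both g6 = 0 and g7 = 1.

no solution exists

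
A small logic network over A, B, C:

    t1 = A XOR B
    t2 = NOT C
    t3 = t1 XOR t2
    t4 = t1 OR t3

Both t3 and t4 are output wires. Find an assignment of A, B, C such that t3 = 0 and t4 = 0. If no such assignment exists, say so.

A=1, B=1, C=1

Check with A=1, B=1, C=1:
t1 = A XOR B = 1 XOR 1 = 0
t2 = NOT C = NOT 1 = 0
t3 = t1 XOR t2 = 0 XOR 0 = 0
t4 = t1 OR t3 = 0 OR 0 = 0
So t3 = 0 and t4 = 0.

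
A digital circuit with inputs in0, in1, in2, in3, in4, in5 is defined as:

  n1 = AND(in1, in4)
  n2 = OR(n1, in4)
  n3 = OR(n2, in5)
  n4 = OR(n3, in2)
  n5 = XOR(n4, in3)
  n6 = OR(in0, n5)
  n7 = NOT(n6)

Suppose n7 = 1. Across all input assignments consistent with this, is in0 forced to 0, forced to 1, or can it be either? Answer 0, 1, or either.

0

n7 = NOT(n6) must be 1, so n6 = 0.
Every assignment with n7 = 1 has in0 = 0; there are 16 such assignment(s).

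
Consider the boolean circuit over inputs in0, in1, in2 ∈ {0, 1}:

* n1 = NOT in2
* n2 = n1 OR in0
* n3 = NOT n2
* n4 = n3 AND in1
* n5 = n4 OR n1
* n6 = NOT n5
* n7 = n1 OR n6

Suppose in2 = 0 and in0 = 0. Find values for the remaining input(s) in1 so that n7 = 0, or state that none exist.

With in2 = 0 and in0 = 0 fixed, none of the 2 settings of in1 give n7 = 0.
For example, with in1=0:
n1 = NOT in2 = NOT 0 = 1
n2 = n1 OR in0 = 1 OR 0 = 1
n3 = NOT n2 = NOT 1 = 0
n4 = n3 AND in1 = 0 AND 0 = 0
n5 = n4 OR n1 = 0 OR 1 = 1
n6 = NOT n5 = NOT 1 = 0
n7 = n1 OR n6 = 1 OR 0 = 1
giving n7 = 1 ≠ 0.

no solution exists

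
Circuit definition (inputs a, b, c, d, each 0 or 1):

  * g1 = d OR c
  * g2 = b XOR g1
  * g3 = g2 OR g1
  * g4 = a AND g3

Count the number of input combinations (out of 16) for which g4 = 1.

g4 = a AND g3 must be 1, so both a = 1 and g3 = 1.
Enumerating the 16 input combinations, 7 give g4 = 1 and 9 give g4 = 0.

7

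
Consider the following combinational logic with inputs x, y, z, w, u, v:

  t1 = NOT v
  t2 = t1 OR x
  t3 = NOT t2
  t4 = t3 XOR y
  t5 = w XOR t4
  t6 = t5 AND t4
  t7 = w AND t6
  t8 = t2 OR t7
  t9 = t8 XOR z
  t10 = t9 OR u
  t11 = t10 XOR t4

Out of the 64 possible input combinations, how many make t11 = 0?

32

t11 = t10 XOR t4 must be 0, so t10 and t4 are equal.
Enumerating the 64 input combinations, 32 give t11 = 0 and 32 give t11 = 1.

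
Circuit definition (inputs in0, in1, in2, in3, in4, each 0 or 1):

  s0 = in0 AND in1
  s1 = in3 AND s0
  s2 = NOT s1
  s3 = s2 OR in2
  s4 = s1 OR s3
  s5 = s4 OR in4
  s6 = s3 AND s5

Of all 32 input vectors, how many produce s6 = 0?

s6 = s3 AND s5 must be 0, so at least one of s3, s5 is 0.
Enumerating the 32 input combinations, 2 give s6 = 0 and 30 give s6 = 1.

2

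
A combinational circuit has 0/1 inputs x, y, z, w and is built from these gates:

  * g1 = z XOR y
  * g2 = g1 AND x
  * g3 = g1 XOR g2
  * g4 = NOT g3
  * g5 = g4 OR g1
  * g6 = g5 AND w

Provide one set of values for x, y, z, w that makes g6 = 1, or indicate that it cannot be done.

g6 = g5 AND w must be 1, so both g5 = 1 and w = 1.
Check with x=0, y=1, z=0, w=1:
g1 = z XOR y = 0 XOR 1 = 1
g2 = g1 AND x = 1 AND 0 = 0
g3 = g1 XOR g2 = 1 XOR 0 = 1
g4 = NOT g3 = NOT 1 = 0
g5 = g4 OR g1 = 0 OR 1 = 1
g6 = g5 AND w = 1 AND 1 = 1
So g6 = 1 as required.

x=0, y=1, z=0, w=1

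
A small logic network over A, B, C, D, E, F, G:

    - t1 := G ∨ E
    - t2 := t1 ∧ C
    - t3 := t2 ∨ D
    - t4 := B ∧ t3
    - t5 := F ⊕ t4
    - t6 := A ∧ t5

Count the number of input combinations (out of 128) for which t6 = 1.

t6 = A ∧ t5 must be 1, so both A = 1 and t5 = 1.
t5 = F ⊕ t4 must be 1, so F and t4 differ.
Enumerating the 128 input combinations, 32 give t6 = 1 and 96 give t6 = 0.

32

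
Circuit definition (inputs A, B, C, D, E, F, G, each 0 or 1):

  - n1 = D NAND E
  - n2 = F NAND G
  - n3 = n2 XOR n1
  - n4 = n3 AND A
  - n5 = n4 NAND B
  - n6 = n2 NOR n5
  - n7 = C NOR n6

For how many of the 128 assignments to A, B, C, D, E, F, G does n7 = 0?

n7 = C NOR n6 must be 0, so at least one of C, n6 is 1.
Enumerating the 128 input combinations, 67 give n7 = 0 and 61 give n7 = 1.

67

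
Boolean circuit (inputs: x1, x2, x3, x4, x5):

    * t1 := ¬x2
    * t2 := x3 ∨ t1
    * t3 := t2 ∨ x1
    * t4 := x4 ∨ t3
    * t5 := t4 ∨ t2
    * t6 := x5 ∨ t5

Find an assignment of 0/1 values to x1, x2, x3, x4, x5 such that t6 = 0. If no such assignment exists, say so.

x1=0 x2=1 x3=0 x4=0 x5=0

Check with x1=0 x2=1 x3=0 x4=0 x5=0:
t1 = ¬x2 = ¬1 = 0
t2 = x3 ∨ t1 = 0 ∨ 0 = 0
t3 = t2 ∨ x1 = 0 ∨ 0 = 0
t4 = x4 ∨ t3 = 0 ∨ 0 = 0
t5 = t4 ∨ t2 = 0 ∨ 0 = 0
t6 = x5 ∨ t5 = 0 ∨ 0 = 0
So t6 = 0 as required.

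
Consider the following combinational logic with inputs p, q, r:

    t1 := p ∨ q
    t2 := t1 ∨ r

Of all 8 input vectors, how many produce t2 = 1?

7

t2 = t1 ∨ r must be 1, so at least one of t1, r is 1.
Enumerating the 8 input combinations, 7 give t2 = 1 and 1 give t2 = 0.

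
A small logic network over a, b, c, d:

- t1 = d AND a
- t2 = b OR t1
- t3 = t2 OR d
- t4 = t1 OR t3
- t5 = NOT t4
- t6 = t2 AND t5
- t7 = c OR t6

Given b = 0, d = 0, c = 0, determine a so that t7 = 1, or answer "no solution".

no solution exists

With b = 0, d = 0, c = 0 fixed, none of the 2 settings of a give t7 = 1.
For example, with a=1:
t1 = d AND a = 0 AND 1 = 0
t2 = b OR t1 = 0 OR 0 = 0
t3 = t2 OR d = 0 OR 0 = 0
t4 = t1 OR t3 = 0 OR 0 = 0
t5 = NOT t4 = NOT 0 = 1
t6 = t2 AND t5 = 0 AND 1 = 0
t7 = c OR t6 = 0 OR 0 = 0
giving t7 = 0 ≠ 1.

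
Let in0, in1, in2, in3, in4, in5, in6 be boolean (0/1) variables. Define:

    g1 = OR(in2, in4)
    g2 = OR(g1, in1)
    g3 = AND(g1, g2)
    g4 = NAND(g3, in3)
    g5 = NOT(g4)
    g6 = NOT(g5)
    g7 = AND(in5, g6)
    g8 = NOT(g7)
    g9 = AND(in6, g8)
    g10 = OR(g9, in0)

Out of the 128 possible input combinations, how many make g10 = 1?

g10 = OR(g9, in0) must be 1, so at least one of g9, in0 is 1.
Enumerating the 128 input combinations, 86 give g10 = 1 and 42 give g10 = 0.

86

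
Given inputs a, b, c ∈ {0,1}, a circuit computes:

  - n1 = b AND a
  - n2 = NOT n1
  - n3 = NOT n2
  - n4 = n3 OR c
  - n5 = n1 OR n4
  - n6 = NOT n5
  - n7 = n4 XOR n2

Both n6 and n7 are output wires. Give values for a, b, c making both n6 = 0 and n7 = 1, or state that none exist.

a=1, b=1, c=0

Check with a=1, b=1, c=0:
n1 = b AND a = 1 AND 1 = 1
n2 = NOT n1 = NOT 1 = 0
n3 = NOT n2 = NOT 0 = 1
n4 = n3 OR c = 1 OR 0 = 1
n5 = n1 OR n4 = 1 OR 1 = 1
n6 = NOT n5 = NOT 1 = 0
n7 = n4 XOR n2 = 1 XOR 0 = 1
So n6 = 0 and n7 = 1.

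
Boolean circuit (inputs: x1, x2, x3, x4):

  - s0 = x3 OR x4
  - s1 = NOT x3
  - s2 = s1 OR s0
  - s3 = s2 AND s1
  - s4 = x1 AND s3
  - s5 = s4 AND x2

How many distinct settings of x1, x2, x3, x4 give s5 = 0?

s5 = s4 AND x2 must be 0, so at least one of s4, x2 is 0.
Enumerating the 16 input combinations, 14 give s5 = 0 and 2 give s5 = 1.

14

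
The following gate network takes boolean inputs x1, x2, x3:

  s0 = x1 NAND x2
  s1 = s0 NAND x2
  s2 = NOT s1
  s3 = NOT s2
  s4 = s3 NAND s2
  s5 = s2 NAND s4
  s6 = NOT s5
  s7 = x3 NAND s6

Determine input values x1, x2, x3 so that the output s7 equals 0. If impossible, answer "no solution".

Check with x1=0, x2=1, x3=1:
s0 = x1 NAND x2 = 0 NAND 1 = 1
s1 = s0 NAND x2 = 1 NAND 1 = 0
s2 = NOT s1 = NOT 0 = 1
s3 = NOT s2 = NOT 1 = 0
s4 = s3 NAND s2 = 0 NAND 1 = 1
s5 = s2 NAND s4 = 1 NAND 1 = 0
s6 = NOT s5 = NOT 0 = 1
s7 = x3 NAND s6 = 1 NAND 1 = 0
So s7 = 0 as required.

x1=0, x2=1, x3=1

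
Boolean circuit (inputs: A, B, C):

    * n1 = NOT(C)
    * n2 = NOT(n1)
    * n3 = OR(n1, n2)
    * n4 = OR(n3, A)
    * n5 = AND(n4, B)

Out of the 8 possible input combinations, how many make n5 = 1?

4

n5 = AND(n4, B) must be 1, so both n4 = 1 and B = 1.
n4 = OR(n3, A) must be 1, so at least one of n3, A is 1.
Enumerating the 8 input combinations, 4 give n5 = 1 and 4 give n5 = 0.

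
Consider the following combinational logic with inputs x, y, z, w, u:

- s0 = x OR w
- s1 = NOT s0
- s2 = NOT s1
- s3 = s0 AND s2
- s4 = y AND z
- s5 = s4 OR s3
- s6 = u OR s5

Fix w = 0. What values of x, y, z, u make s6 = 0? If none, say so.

x=0, y=0, z=1, u=0

Check with w = 0 and x=0, y=0, z=1, u=0:
s0 = x OR w = 0 OR 0 = 0
s1 = NOT s0 = NOT 0 = 1
s2 = NOT s1 = NOT 1 = 0
s3 = s0 AND s2 = 0 AND 0 = 0
s4 = y AND z = 0 AND 1 = 0
s5 = s4 OR s3 = 0 OR 0 = 0
s6 = u OR s5 = 0 OR 0 = 0
So s6 = 0.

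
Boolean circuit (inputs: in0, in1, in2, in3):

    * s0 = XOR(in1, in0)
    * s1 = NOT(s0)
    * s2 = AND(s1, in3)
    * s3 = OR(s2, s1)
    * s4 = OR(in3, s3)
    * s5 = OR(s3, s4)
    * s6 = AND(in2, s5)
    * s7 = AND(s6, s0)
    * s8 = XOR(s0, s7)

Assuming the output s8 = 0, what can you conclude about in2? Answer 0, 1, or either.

Both values of in2 occur among assignments with s8 = 0:
  in2=0: in0=0, in1=0, in2=0, in3=0
  in2=1: in0=0, in1=0, in2=1, in3=0

either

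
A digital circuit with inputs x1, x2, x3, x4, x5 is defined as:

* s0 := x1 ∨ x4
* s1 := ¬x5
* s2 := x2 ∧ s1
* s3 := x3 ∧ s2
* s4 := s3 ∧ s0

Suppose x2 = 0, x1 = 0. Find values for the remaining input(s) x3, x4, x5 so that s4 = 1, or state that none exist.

With x2 = 0, x1 = 0 fixed, none of the 8 settings of x3, x4, x5 give s4 = 1.
For example, with x3=0, x4=1, x5=1:
s0 = x1 ∨ x4 = 0 ∨ 1 = 1
s1 = ¬x5 = ¬1 = 0
s2 = x2 ∧ s1 = 0 ∧ 0 = 0
s3 = x3 ∧ s2 = 0 ∧ 0 = 0
s4 = s3 ∧ s0 = 0 ∧ 1 = 0
giving s4 = 0 ≠ 1.

no solution exists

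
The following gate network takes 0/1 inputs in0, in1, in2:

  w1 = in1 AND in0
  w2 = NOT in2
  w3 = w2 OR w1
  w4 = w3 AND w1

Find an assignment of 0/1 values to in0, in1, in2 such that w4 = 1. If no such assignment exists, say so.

w4 = w3 AND w1 must be 1, so both w3 = 1 and w1 = 1.
Check with in0=1, in1=1, in2=0:
w1 = in1 AND in0 = 1 AND 1 = 1
w2 = NOT in2 = NOT 0 = 1
w3 = w2 OR w1 = 1 OR 1 = 1
w4 = w3 AND w1 = 1 AND 1 = 1
So w4 = 1 as required.

in0=1, in1=1, in2=0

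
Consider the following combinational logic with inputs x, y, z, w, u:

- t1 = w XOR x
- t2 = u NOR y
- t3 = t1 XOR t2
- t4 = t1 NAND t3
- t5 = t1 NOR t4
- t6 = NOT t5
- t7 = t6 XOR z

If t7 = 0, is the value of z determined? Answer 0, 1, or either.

t7 = t6 XOR z must be 0, so t6 and z are equal.
Every assignment with t7 = 0 has z = 1; there are 16 such assignment(s).

1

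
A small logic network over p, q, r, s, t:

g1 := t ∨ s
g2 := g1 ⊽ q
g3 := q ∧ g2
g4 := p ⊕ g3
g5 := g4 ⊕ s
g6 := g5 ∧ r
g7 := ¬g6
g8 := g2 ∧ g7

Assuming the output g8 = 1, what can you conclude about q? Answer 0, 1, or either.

g8 = g2 ∧ g7 must be 1, so both g2 = 1 and g7 = 1.
g2 = g1 ⊽ q must be 1, so both g1 = 0 and q = 0.
g7 = ¬g6 must be 1, so g6 = 0.
Every assignment with g8 = 1 has q = 0; there are 3 such assignment(s).
  p=0, q=0, r=0, s=0, t=0
  p=0, q=0, r=1, s=0, t=0
  p=1, q=0, r=0, s=0, t=0

0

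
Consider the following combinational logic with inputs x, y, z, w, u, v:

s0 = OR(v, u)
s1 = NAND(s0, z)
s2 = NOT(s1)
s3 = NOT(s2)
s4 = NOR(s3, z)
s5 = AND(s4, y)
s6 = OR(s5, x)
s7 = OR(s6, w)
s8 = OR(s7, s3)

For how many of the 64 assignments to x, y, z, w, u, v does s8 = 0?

s8 = OR(s7, s3) must be 0, so both s7 = 0 and s3 = 0.
s7 = OR(s6, w) must be 0, so both s6 = 0 and w = 0.
Satisfying assignments:
  x=0, y=0, z=1, w=0, u=0, v=1
  x=0, y=0, z=1, w=0, u=1, v=0
  x=0, y=0, z=1, w=0, u=1, v=1
  x=0, y=1, z=1, w=0, u=0, v=1
  x=0, y=1, z=1, w=0, u=1, v=0
  x=0, y=1, z=1, w=0, u=1, v=1

6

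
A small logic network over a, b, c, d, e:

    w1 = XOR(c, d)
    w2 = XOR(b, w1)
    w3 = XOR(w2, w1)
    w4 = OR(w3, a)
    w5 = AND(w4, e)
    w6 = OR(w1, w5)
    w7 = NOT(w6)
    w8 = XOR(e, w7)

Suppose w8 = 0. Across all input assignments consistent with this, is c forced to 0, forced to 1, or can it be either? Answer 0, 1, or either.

Both values of c occur among assignments with w8 = 0:
  c=0: a=0, b=0, c=0, d=0, e=1
  c=1: a=0, b=0, c=1, d=0, e=0

either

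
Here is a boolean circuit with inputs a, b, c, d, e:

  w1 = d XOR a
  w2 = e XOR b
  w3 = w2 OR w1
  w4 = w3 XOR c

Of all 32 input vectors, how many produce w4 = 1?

w4 = w3 XOR c must be 1, so w3 and c differ.
Enumerating the 32 input combinations, 16 give w4 = 1 and 16 give w4 = 0.

16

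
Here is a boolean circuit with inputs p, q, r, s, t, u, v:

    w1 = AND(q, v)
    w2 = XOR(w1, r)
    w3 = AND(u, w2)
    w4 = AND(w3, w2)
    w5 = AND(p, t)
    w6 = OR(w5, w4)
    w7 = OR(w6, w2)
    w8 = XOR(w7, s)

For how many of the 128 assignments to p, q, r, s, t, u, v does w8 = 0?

64

w8 = XOR(w7, s) must be 0, so w7 and s are equal.
Enumerating the 128 input combinations, 64 give w8 = 0 and 64 give w8 = 1.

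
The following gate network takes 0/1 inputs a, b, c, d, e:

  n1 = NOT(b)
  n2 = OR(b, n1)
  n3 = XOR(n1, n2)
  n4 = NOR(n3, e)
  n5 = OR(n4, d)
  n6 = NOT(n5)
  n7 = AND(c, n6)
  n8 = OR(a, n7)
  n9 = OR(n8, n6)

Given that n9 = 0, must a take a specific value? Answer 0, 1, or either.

0

n9 = OR(n8, n6) must be 0, so both n8 = 0 and n6 = 0.
n8 = OR(a, n7) must be 0, so both a = 0 and n7 = 0.
Every assignment with n9 = 0 has a = 0; there are 10 such assignment(s).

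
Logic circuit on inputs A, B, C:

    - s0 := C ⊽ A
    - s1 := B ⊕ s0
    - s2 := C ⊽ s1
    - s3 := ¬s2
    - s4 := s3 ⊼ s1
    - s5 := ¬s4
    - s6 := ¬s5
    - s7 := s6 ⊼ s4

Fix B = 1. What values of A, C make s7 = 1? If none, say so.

A=0 C=1

Check with B = 1 and A=0, C=1:
s0 = C ⊽ A = 1 ⊽ 0 = 0
s1 = B ⊕ s0 = 1 ⊕ 0 = 1
s2 = C ⊽ s1 = 1 ⊽ 1 = 0
s3 = ¬s2 = ¬0 = 1
s4 = s3 ⊼ s1 = 1 ⊼ 1 = 0
s5 = ¬s4 = ¬0 = 1
s6 = ¬s5 = ¬1 = 0
s7 = s6 ⊼ s4 = 0 ⊼ 0 = 1
So s7 = 1.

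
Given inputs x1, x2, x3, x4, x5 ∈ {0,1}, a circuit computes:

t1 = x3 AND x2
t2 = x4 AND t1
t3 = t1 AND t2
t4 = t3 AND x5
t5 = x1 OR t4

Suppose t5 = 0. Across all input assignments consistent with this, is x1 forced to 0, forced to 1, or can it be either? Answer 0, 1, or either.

t5 = x1 OR t4 must be 0, so both x1 = 0 and t4 = 0.
Every assignment with t5 = 0 has x1 = 0; there are 15 such assignment(s).

0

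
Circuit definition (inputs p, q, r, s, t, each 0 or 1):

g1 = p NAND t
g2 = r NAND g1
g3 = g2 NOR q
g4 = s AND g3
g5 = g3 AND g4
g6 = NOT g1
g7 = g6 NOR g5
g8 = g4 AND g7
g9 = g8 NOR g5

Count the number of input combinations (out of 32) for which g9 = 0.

g9 = g8 NOR g5 must be 0, so at least one of g8, g5 is 1.
Satisfying assignments:
  p=0, q=0, r=1, s=1, t=0
  p=0, q=0, r=1, s=1, t=1
  p=1, q=0, r=1, s=1, t=0

3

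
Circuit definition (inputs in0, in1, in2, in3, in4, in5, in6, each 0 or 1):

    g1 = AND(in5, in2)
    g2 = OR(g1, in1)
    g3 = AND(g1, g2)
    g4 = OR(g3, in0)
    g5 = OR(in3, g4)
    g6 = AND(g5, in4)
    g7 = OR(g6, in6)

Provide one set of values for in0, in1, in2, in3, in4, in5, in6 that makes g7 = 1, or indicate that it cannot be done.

in0=1, in1=1, in2=0, in3=1, in4=1, in5=0, in6=0

g7 = OR(g6, in6) must be 1, so at least one of g6, in6 is 1.
Check with in0=1, in1=1, in2=0, in3=1, in4=1, in5=0, in6=0:
g1 = AND(in5, in2) = AND(0, 0) = 0
g2 = OR(g1, in1) = OR(0, 1) = 1
g3 = AND(g1, g2) = AND(0, 1) = 0
g4 = OR(g3, in0) = OR(0, 1) = 1
g5 = OR(in3, g4) = OR(1, 1) = 1
g6 = AND(g5, in4) = AND(1, 1) = 1
g7 = OR(g6, in6) = OR(1, 0) = 1
So g7 = 1 as required.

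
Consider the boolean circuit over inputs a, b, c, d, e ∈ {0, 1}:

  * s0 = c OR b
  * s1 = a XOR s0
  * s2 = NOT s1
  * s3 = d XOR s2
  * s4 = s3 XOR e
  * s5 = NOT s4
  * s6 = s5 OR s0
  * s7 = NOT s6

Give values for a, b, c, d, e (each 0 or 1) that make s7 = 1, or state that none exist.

a=0, b=0, c=0, d=0, e=0

s7 = NOT s6 must be 1, so s6 = 0.
s6 = s5 OR s0 must be 0, so both s5 = 0 and s0 = 0.
Check with a=0, b=0, c=0, d=0, e=0:
s0 = c OR b = 0 OR 0 = 0
s1 = a XOR s0 = 0 XOR 0 = 0
s2 = NOT s1 = NOT 0 = 1
s3 = d XOR s2 = 0 XOR 1 = 1
s4 = s3 XOR e = 1 XOR 0 = 1
s5 = NOT s4 = NOT 1 = 0
s6 = s5 OR s0 = 0 OR 0 = 0
s7 = NOT s6 = NOT 0 = 1
So s7 = 1 as required.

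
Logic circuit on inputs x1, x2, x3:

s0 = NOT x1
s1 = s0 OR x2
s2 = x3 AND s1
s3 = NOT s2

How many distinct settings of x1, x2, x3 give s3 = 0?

s3 = NOT s2 must be 0, so s2 = 1.
s2 = x3 AND s1 must be 1, so both x3 = 1 and s1 = 1.
s1 = s0 OR x2 must be 1, so at least one of s0, x2 is 1.
Enumerating the 8 input combinations, 3 give s3 = 0 and 5 give s3 = 1.

3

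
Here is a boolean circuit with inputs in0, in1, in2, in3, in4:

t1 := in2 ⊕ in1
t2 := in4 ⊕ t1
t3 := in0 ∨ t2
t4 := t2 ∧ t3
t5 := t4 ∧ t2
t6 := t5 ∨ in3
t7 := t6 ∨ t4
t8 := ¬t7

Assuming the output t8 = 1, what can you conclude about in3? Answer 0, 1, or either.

t8 = ¬t7 must be 1, so t7 = 0.
t7 = t6 ∨ t4 must be 0, so both t6 = 0 and t4 = 0.
t6 = t5 ∨ in3 must be 0, so both t5 = 0 and in3 = 0.
Every assignment with t8 = 1 has in3 = 0; there are 8 such assignment(s).

0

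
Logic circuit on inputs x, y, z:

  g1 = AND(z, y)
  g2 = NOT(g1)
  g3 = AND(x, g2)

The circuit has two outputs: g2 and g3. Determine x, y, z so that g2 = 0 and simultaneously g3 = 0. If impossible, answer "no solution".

Check with x=0, y=1, z=1:
g1 = AND(z, y) = AND(1, 1) = 1
g2 = NOT(g1) = NOT 1 = 0
g3 = AND(x, g2) = AND(0, 0) = 0
So g2 = 0 and g3 = 0.

x=0, y=1, z=1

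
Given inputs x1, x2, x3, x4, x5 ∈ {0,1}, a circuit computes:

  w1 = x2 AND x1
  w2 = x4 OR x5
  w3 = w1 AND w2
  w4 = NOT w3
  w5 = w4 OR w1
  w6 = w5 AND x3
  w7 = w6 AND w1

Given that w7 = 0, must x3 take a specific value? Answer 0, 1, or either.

Both values of x3 occur among assignments with w7 = 0:
  x3=0: x1=0, x2=0, x3=0, x4=0, x5=0
  x3=1: x1=0, x2=0, x3=1, x4=0, x5=0

either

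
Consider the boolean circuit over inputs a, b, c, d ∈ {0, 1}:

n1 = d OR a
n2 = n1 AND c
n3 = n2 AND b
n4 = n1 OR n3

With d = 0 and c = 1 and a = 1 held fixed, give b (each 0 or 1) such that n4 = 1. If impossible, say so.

n4 = n1 OR n3 must be 1, so at least one of n1, n3 is 1.
Check with d = 0 and c = 1 and a = 1 and b=0:
n1 = d OR a = 0 OR 1 = 1
n2 = n1 AND c = 1 AND 1 = 1
n3 = n2 AND b = 1 AND 0 = 0
n4 = n1 OR n3 = 1 OR 0 = 1
So n4 = 1.

b=0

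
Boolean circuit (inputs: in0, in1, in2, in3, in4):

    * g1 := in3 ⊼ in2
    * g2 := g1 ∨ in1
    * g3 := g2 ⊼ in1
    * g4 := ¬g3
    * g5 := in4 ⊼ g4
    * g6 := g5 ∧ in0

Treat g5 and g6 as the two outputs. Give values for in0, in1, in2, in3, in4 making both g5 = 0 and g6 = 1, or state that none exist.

no solution exists

Across all 32 input combinations, none give both g5 = 0 and g6 = 1.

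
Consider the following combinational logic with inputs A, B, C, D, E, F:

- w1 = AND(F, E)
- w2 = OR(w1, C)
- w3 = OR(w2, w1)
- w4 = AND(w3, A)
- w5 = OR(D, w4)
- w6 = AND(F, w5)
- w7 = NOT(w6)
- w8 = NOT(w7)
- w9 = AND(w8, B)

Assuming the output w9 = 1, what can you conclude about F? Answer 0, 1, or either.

1

w9 = AND(w8, B) must be 1, so both w8 = 1 and B = 1.
w8 = NOT(w7) must be 1, so w7 = 0.
w7 = NOT(w6) must be 0, so w6 = 1.
Every assignment with w9 = 1 has F = 1; there are 11 such assignment(s).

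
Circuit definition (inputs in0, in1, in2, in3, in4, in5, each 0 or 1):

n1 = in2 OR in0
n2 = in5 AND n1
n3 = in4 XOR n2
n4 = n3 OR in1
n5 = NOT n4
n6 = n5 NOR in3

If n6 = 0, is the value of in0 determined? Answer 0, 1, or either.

Both values of in0 occur among assignments with n6 = 0:
  in0=0: in0=0, in1=0, in2=0, in3=0, in4=0, in5=0
  in0=1: in0=1, in1=0, in2=0, in3=0, in4=0, in5=0

either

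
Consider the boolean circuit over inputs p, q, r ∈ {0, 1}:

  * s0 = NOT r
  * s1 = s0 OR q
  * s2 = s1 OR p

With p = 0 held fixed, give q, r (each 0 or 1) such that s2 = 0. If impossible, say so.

s2 = s1 OR p must be 0, so both s1 = 0 and p = 0.
s1 = s0 OR q must be 0, so both s0 = 0 and q = 0.
Check with p = 0 and q=0, r=1:
s0 = NOT r = NOT 1 = 0
s1 = s0 OR q = 0 OR 0 = 0
s2 = s1 OR p = 0 OR 0 = 0
So s2 = 0.

q=0, r=1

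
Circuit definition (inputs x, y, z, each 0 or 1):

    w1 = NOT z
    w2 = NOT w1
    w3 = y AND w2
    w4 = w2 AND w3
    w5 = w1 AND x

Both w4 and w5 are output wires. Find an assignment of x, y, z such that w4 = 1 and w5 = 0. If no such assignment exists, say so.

x=1, y=1, z=1

Check with x=1, y=1, z=1:
w1 = NOT z = NOT 1 = 0
w2 = NOT w1 = NOT 0 = 1
w3 = y AND w2 = 1 AND 1 = 1
w4 = w2 AND w3 = 1 AND 1 = 1
w5 = w1 AND x = 0 AND 1 = 0
So w4 = 1 and w5 = 0.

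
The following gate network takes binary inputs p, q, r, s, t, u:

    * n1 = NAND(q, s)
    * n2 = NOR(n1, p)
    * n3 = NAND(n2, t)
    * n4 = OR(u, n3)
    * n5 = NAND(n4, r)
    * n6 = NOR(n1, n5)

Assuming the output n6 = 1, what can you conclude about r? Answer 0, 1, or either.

1

n6 = NOR(n1, n5) must be 1, so both n1 = 0 and n5 = 0.
n1 = NAND(q, s) must be 0, so both q = 1 and s = 1.
n5 = NAND(n4, r) must be 0, so both n4 = 1 and r = 1.
Every assignment with n6 = 1 has r = 1; there are 7 such assignment(s).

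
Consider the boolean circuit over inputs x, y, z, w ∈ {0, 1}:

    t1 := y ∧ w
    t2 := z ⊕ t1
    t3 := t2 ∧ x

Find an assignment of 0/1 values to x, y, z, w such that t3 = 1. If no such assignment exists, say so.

x=1, y=0, z=1, w=0

Check with x=1, y=0, z=1, w=0:
t1 = y ∧ w = 0 ∧ 0 = 0
t2 = z ⊕ t1 = 1 ⊕ 0 = 1
t3 = t2 ∧ x = 1 ∧ 1 = 1
So t3 = 1 as required.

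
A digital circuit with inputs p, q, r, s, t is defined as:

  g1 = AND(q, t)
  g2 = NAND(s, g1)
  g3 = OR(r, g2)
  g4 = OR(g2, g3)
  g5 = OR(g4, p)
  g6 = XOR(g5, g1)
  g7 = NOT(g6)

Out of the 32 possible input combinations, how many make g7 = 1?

7

g7 = NOT(g6) must be 1, so g6 = 0.
g6 = XOR(g5, g1) must be 0, so g5 and g1 are equal.
Enumerating the 32 input combinations, 7 give g7 = 1 and 25 give g7 = 0.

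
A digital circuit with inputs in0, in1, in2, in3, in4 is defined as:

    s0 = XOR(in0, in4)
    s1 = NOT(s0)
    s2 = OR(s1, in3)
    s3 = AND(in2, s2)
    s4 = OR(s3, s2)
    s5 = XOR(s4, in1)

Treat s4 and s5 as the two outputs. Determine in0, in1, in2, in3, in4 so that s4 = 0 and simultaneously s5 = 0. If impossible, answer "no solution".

in0=0, in1=0, in2=0, in3=0, in4=1

Check with in0=0, in1=0, in2=0, in3=0, in4=1:
s0 = XOR(in0, in4) = XOR(0, 1) = 1
s1 = NOT(s0) = NOT 1 = 0
s2 = OR(s1, in3) = OR(0, 0) = 0
s3 = AND(in2, s2) = AND(0, 0) = 0
s4 = OR(s3, s2) = OR(0, 0) = 0
s5 = XOR(s4, in1) = XOR(0, 0) = 0
So s4 = 0 and s5 = 0.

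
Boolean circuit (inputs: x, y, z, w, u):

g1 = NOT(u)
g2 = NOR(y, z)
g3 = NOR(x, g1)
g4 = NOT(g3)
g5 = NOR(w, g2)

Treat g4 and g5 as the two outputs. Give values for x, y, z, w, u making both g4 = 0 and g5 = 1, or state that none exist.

Check with x=0, y=0, z=1, w=0, u=1:
g1 = NOT(u) = NOT 1 = 0
g2 = NOR(y, z) = NOR(0, 1) = 0
g3 = NOR(x, g1) = NOR(0, 0) = 1
g4 = NOT(g3) = NOT 1 = 0
g5 = NOR(w, g2) = NOR(0, 0) = 1
So g4 = 0 and g5 = 1.

x=0, y=0, z=1, w=0, u=1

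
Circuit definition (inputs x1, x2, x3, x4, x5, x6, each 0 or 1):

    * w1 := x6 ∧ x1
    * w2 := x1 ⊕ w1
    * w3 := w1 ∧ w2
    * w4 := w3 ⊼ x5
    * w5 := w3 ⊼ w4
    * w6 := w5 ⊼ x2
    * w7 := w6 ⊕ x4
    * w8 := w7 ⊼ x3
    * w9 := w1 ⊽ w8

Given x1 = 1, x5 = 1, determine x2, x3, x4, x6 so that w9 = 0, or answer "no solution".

w9 = w1 ⊽ w8 must be 0, so at least one of w1, w8 is 1.
Check with x1 = 1, x5 = 1 and x2=1, x3=1, x4=1, x6=1:
w1 = x6 ∧ x1 = 1 ∧ 1 = 1
w2 = x1 ⊕ w1 = 1 ⊕ 1 = 0
w3 = w1 ∧ w2 = 1 ∧ 0 = 0
w4 = w3 ⊼ x5 = 0 ⊼ 1 = 1
w5 = w3 ⊼ w4 = 0 ⊼ 1 = 1
w6 = w5 ⊼ x2 = 1 ⊼ 1 = 0
w7 = w6 ⊕ x4 = 0 ⊕ 1 = 1
w8 = w7 ⊼ x3 = 1 ⊼ 1 = 0
w9 = w1 ⊽ w8 = 1 ⊽ 0 = 0
So w9 = 0.

x2=1, x3=1, x4=1, x6=1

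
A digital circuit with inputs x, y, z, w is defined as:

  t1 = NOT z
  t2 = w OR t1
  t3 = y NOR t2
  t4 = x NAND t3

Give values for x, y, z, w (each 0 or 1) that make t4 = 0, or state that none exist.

x=1, y=0, z=1, w=0

t4 = x NAND t3 must be 0, so both x = 1 and t3 = 1.
t3 = y NOR t2 must be 1, so both y = 0 and t2 = 0.
Check with x=1, y=0, z=1, w=0:
t1 = NOT z = NOT 1 = 0
t2 = w OR t1 = 0 OR 0 = 0
t3 = y NOR t2 = 0 NOR 0 = 1
t4 = x NAND t3 = 1 NAND 1 = 0
So t4 = 0 as required.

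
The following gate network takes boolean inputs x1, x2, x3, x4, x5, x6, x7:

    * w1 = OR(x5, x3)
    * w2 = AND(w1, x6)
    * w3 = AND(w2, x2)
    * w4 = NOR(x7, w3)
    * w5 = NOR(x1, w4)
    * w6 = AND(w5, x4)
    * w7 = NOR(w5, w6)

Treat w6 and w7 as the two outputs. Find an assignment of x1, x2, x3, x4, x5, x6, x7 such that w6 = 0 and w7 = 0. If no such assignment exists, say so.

Check with x1=0 x2=1 x3=1 x4=0 x5=0 x6=1 x7=1:
w1 = OR(x5, x3) = OR(0, 1) = 1
w2 = AND(w1, x6) = AND(1, 1) = 1
w3 = AND(w2, x2) = AND(1, 1) = 1
w4 = NOR(x7, w3) = NOR(1, 1) = 0
w5 = NOR(x1, w4) = NOR(0, 0) = 1
w6 = AND(w5, x4) = AND(1, 0) = 0
w7 = NOR(w5, w6) = NOR(1, 0) = 0
So w6 = 0 and w7 = 0.

x1=0 x2=1 x3=1 x4=0 x5=0 x6=1 x7=1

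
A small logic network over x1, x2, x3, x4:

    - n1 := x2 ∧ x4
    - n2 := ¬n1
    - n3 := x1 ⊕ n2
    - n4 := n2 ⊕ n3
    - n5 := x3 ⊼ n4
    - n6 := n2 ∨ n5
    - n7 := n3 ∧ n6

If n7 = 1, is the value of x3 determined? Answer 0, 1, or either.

either

Both values of x3 occur among assignments with n7 = 1:
  x3=0: x1=0, x2=0, x3=0, x4=0
  x3=1: x1=0, x2=0, x3=1, x4=0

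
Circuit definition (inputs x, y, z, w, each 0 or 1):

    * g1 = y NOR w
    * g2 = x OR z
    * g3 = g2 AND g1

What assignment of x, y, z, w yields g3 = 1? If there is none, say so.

x=1, y=0, z=1, w=0

g3 = g2 AND g1 must be 1, so both g2 = 1 and g1 = 1.
g2 = x OR z must be 1, so at least one of x, z is 1.
g1 = y NOR w must be 1, so both y = 0 and w = 0.
Check with x=1, y=0, z=1, w=0:
g1 = y NOR w = 0 NOR 0 = 1
g2 = x OR z = 1 OR 1 = 1
g3 = g2 AND g1 = 1 AND 1 = 1
So g3 = 1 as required.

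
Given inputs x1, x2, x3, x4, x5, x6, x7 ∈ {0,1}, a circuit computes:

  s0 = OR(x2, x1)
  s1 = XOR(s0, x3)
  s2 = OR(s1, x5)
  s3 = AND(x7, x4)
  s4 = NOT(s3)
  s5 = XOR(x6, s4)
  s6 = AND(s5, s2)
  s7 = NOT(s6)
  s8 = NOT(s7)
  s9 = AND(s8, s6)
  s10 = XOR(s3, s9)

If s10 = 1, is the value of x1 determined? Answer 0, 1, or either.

Both values of x1 occur among assignments with s10 = 1:
  x1=0: x1=0, x2=0, x3=0, x4=0, x5=1, x6=0, x7=0
  x1=1: x1=1, x2=0, x3=0, x4=0, x5=0, x6=0, x7=0

either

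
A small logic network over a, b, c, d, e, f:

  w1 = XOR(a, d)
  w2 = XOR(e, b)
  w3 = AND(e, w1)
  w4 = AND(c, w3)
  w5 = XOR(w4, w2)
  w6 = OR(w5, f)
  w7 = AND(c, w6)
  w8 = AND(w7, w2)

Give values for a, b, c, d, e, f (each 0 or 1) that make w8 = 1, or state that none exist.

w8 = AND(w7, w2) must be 1, so both w7 = 1 and w2 = 1.
Check with a=0 b=0 c=1 d=0 e=1 f=1:
w1 = XOR(a, d) = XOR(0, 0) = 0
w2 = XOR(e, b) = XOR(1, 0) = 1
w3 = AND(e, w1) = AND(1, 0) = 0
w4 = AND(c, w3) = AND(1, 0) = 0
w5 = XOR(w4, w2) = XOR(0, 1) = 1
w6 = OR(w5, f) = OR(1, 1) = 1
w7 = AND(c, w6) = AND(1, 1) = 1
w8 = AND(w7, w2) = AND(1, 1) = 1
So w8 = 1 as required.

a=0 b=0 c=1 d=0 e=1 f=1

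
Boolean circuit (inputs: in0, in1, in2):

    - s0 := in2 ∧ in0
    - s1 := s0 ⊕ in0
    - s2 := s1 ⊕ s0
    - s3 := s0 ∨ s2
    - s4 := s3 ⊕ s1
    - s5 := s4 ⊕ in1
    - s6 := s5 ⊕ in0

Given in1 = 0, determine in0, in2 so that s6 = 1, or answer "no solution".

Check with in1 = 0 and in0=1, in2=0:
s0 = in2 ∧ in0 = 0 ∧ 1 = 0
s1 = s0 ⊕ in0 = 0 ⊕ 1 = 1
s2 = s1 ⊕ s0 = 1 ⊕ 0 = 1
s3 = s0 ∨ s2 = 0 ∨ 1 = 1
s4 = s3 ⊕ s1 = 1 ⊕ 1 = 0
s5 = s4 ⊕ in1 = 0 ⊕ 0 = 0
s6 = s5 ⊕ in0 = 0 ⊕ 1 = 1
So s6 = 1.

in0=1, in2=0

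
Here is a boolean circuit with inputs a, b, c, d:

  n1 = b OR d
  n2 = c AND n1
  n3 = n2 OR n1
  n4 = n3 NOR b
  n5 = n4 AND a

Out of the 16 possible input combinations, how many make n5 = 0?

n5 = n4 AND a must be 0, so at least one of n4, a is 0.
Enumerating the 16 input combinations, 14 give n5 = 0 and 2 give n5 = 1.

14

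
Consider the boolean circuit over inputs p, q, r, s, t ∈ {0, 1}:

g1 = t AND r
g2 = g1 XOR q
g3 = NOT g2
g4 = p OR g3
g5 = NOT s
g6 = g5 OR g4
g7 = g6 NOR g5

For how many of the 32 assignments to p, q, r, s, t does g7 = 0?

28

g7 = g6 NOR g5 must be 0, so at least one of g6, g5 is 1.
Enumerating the 32 input combinations, 28 give g7 = 0 and 4 give g7 = 1.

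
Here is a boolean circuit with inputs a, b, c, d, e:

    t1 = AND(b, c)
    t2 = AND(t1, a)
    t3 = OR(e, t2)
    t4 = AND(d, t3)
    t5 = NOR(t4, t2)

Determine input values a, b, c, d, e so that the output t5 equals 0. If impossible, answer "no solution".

t5 = NOR(t4, t2) must be 0, so at least one of t4, t2 is 1.
Check with a=1 b=0 c=1 d=1 e=1:
t1 = AND(b, c) = AND(0, 1) = 0
t2 = AND(t1, a) = AND(0, 1) = 0
t3 = OR(e, t2) = OR(1, 0) = 1
t4 = AND(d, t3) = AND(1, 1) = 1
t5 = NOR(t4, t2) = NOR(1, 0) = 0
So t5 = 0 as required.

a=1 b=0 c=1 d=1 e=1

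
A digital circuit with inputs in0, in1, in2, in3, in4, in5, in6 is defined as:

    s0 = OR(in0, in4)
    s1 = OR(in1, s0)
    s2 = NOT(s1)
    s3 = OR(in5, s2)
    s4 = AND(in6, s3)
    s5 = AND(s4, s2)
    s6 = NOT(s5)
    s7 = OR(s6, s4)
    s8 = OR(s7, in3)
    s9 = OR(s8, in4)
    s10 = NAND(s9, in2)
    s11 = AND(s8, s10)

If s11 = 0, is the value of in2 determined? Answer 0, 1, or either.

s11 = AND(s8, s10) must be 0, so at least one of s8, s10 is 0.
Every assignment with s11 = 0 has in2 = 1; there are 64 such assignment(s).

1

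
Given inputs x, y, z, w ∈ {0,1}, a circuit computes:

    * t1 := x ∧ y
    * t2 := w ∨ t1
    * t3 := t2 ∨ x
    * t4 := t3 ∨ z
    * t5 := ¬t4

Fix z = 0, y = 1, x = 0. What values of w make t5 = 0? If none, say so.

t5 = ¬t4 must be 0, so t4 = 1.
t4 = t3 ∨ z must be 1, so at least one of t3, z is 1.
Check with z = 0, y = 1, x = 0 and w=1:
t1 = x ∧ y = 0 ∧ 1 = 0
t2 = w ∨ t1 = 1 ∨ 0 = 1
t3 = t2 ∨ x = 1 ∨ 0 = 1
t4 = t3 ∨ z = 1 ∨ 0 = 1
t5 = ¬t4 = ¬1 = 0
So t5 = 0.

w=1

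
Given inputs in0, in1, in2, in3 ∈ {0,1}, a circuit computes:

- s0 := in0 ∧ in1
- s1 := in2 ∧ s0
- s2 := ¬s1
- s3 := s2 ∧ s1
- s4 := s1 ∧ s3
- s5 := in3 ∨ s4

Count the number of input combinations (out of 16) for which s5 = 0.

8

s5 = in3 ∨ s4 must be 0, so both in3 = 0 and s4 = 0.
s4 = s1 ∧ s3 must be 0, so at least one of s1, s3 is 0.
Enumerating the 16 input combinations, 8 give s5 = 0 and 8 give s5 = 1.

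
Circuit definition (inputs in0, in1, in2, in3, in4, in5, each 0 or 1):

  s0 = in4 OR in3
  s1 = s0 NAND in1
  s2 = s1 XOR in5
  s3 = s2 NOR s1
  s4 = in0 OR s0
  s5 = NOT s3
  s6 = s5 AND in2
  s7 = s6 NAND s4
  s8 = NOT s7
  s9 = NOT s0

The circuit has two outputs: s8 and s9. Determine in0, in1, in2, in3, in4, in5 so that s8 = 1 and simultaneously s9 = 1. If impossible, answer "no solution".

Check with in0=1, in1=0, in2=1, in3=0, in4=0, in5=1:
s0 = in4 OR in3 = 0 OR 0 = 0
s1 = s0 NAND in1 = 0 NAND 0 = 1
s2 = s1 XOR in5 = 1 XOR 1 = 0
s3 = s2 NOR s1 = 0 NOR 1 = 0
s4 = in0 OR s0 = 1 OR 0 = 1
s5 = NOT s3 = NOT 0 = 1
s6 = s5 AND in2 = 1 AND 1 = 1
s7 = s6 NAND s4 = 1 NAND 1 = 0
s8 = NOT s7 = NOT 0 = 1
s9 = NOT s0 = NOT 0 = 1
So s8 = 1 and s9 = 1.

in0=1, in1=0, in2=1, in3=0, in4=0, in5=1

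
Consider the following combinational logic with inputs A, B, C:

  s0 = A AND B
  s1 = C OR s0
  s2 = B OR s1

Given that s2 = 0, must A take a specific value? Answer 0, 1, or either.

Both values of A occur among assignments with s2 = 0:
  A=0: A=0, B=0, C=0
  A=1: A=1, B=0, C=0

either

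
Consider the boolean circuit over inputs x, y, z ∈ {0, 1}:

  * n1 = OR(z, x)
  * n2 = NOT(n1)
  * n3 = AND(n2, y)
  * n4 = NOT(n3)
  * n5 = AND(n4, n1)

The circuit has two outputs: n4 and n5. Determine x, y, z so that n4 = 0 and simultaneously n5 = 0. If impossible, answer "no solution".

x=0, y=1, z=0

Check with x=0, y=1, z=0:
n1 = OR(z, x) = OR(0, 0) = 0
n2 = NOT(n1) = NOT 0 = 1
n3 = AND(n2, y) = AND(1, 1) = 1
n4 = NOT(n3) = NOT 1 = 0
n5 = AND(n4, n1) = AND(0, 0) = 0
So n4 = 0 and n5 = 0.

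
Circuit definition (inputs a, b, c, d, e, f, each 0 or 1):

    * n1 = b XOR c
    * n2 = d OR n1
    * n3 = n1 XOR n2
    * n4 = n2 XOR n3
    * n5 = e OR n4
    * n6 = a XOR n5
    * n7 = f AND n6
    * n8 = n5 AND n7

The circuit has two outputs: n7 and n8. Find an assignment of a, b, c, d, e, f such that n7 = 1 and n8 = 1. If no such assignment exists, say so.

Check with a=0, b=1, c=0, d=0, e=1, f=1:
n1 = b XOR c = 1 XOR 0 = 1
n2 = d OR n1 = 0 OR 1 = 1
n3 = n1 XOR n2 = 1 XOR 1 = 0
n4 = n2 XOR n3 = 1 XOR 0 = 1
n5 = e OR n4 = 1 OR 1 = 1
n6 = a XOR n5 = 0 XOR 1 = 1
n7 = f AND n6 = 1 AND 1 = 1
n8 = n5 AND n7 = 1 AND 1 = 1
So n7 = 1 and n8 = 1.

a=0, b=1, c=0, d=0, e=1, f=1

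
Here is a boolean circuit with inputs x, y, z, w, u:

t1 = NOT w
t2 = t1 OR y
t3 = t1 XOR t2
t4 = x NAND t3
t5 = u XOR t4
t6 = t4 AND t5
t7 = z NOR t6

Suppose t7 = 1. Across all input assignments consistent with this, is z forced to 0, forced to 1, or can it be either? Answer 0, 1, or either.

0

t7 = z NOR t6 must be 1, so both z = 0 and t6 = 0.
t6 = t4 AND t5 must be 0, so at least one of t4, t5 is 0.
Every assignment with t7 = 1 has z = 0; there are 9 such assignment(s).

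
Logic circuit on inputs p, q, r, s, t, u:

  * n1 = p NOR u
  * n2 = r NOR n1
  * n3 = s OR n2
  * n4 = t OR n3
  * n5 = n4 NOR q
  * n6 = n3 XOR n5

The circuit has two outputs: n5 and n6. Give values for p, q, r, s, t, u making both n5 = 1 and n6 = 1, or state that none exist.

Check with p=0, q=0, r=1, s=0, t=0, u=0:
n1 = p NOR u = 0 NOR 0 = 1
n2 = r NOR n1 = 1 NOR 1 = 0
n3 = s OR n2 = 0 OR 0 = 0
n4 = t OR n3 = 0 OR 0 = 0
n5 = n4 NOR q = 0 NOR 0 = 1
n6 = n3 XOR n5 = 0 XOR 1 = 1
So n5 = 1 and n6 = 1.

p=0, q=0, r=1, s=0, t=0, u=0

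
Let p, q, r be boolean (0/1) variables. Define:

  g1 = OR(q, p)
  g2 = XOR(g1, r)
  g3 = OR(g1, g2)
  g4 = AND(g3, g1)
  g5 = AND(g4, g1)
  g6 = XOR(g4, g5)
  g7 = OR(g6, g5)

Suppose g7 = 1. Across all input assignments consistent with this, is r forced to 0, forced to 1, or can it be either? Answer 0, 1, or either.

either

Both values of r occur among assignments with g7 = 1:
  r=0: p=0, q=1, r=0
  r=1: p=0, q=1, r=1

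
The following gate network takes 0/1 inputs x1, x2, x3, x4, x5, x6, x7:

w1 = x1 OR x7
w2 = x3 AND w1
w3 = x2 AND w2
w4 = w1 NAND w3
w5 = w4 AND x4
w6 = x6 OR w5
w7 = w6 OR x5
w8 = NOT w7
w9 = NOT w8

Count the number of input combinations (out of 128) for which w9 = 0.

19

w9 = NOT w8 must be 0, so w8 = 1.
w8 = NOT w7 must be 1, so w7 = 0.
w7 = w6 OR x5 must be 0, so both w6 = 0 and x5 = 0.
Enumerating the 128 input combinations, 19 give w9 = 0 and 109 give w9 = 1.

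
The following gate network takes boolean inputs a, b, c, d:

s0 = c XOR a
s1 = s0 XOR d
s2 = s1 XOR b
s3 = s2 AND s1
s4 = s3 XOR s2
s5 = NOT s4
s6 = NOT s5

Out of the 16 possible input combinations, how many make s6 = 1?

4

s6 = NOT s5 must be 1, so s5 = 0.
s5 = NOT s4 must be 0, so s4 = 1.
Enumerating the 16 input combinations, 4 give s6 = 1 and 12 give s6 = 0.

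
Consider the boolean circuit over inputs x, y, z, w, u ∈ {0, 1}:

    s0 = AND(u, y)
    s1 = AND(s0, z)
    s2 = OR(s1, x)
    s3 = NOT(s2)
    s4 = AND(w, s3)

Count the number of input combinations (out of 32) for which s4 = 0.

25

s4 = AND(w, s3) must be 0, so at least one of w, s3 is 0.
Enumerating the 32 input combinations, 25 give s4 = 0 and 7 give s4 = 1.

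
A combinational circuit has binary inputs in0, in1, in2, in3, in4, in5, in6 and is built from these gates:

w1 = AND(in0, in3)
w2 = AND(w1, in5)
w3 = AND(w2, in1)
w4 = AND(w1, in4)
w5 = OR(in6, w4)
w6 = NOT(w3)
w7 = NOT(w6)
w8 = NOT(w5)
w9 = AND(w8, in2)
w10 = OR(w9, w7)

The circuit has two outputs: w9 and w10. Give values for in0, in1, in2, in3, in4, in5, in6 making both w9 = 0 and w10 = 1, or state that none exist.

in0=1, in1=1, in2=1, in3=1, in4=0, in5=1, in6=1

Check with in0=1, in1=1, in2=1, in3=1, in4=0, in5=1, in6=1:
w1 = AND(in0, in3) = AND(1, 1) = 1
w2 = AND(w1, in5) = AND(1, 1) = 1
w3 = AND(w2, in1) = AND(1, 1) = 1
w4 = AND(w1, in4) = AND(1, 0) = 0
w5 = OR(in6, w4) = OR(1, 0) = 1
w6 = NOT(w3) = NOT 1 = 0
w7 = NOT(w6) = NOT 0 = 1
w8 = NOT(w5) = NOT 1 = 0
w9 = AND(w8, in2) = AND(0, 1) = 0
w10 = OR(w9, w7) = OR(0, 1) = 1
So w9 = 0 and w10 = 1.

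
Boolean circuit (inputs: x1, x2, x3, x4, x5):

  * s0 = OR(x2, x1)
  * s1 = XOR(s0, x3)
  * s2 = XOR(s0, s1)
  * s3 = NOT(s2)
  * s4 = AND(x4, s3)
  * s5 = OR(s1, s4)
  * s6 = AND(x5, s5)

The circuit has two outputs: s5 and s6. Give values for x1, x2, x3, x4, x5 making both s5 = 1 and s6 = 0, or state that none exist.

x1=1, x2=0, x3=0, x4=1, x5=0

Check with x1=1, x2=0, x3=0, x4=1, x5=0:
s0 = OR(x2, x1) = OR(0, 1) = 1
s1 = XOR(s0, x3) = XOR(1, 0) = 1
s2 = XOR(s0, s1) = XOR(1, 1) = 0
s3 = NOT(s2) = NOT 0 = 1
s4 = AND(x4, s3) = AND(1, 1) = 1
s5 = OR(s1, s4) = OR(1, 1) = 1
s6 = AND(x5, s5) = AND(0, 1) = 0
So s5 = 1 and s6 = 0.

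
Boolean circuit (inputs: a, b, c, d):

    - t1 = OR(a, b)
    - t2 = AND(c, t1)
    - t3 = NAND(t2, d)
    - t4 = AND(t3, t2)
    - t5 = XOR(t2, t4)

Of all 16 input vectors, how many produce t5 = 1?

3

t5 = XOR(t2, t4) must be 1, so t2 and t4 differ.
Satisfying assignments:
  a=0, b=1, c=1, d=1
  a=1, b=0, c=1, d=1
  a=1, b=1, c=1, d=1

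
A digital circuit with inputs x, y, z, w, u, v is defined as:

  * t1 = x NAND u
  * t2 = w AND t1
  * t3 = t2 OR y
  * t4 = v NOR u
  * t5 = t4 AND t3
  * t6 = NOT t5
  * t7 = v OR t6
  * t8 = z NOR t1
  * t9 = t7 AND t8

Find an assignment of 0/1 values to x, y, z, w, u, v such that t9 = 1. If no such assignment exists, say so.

t9 = t7 AND t8 must be 1, so both t7 = 1 and t8 = 1.
t7 = v OR t6 must be 1, so at least one of v, t6 is 1.
t8 = z NOR t1 must be 1, so both z = 0 and t1 = 0.
Check with x=1 y=1 z=0 w=1 u=1 v=1:
t1 = x NAND u = 1 NAND 1 = 0
t2 = w AND t1 = 1 AND 0 = 0
t3 = t2 OR y = 0 OR 1 = 1
t4 = v NOR u = 1 NOR 1 = 0
t5 = t4 AND t3 = 0 AND 1 = 0
t6 = NOT t5 = NOT 0 = 1
t7 = v OR t6 = 1 OR 1 = 1
t8 = z NOR t1 = 0 NOR 0 = 1
t9 = t7 AND t8 = 1 AND 1 = 1
So t9 = 1 as required.

x=1 y=1 z=0 w=1 u=1 v=1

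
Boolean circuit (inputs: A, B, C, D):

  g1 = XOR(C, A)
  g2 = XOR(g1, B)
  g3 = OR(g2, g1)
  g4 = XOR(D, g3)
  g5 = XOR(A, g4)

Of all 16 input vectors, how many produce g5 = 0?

g5 = XOR(A, g4) must be 0, so A and g4 are equal.
Enumerating the 16 input combinations, 8 give g5 = 0 and 8 give g5 = 1.

8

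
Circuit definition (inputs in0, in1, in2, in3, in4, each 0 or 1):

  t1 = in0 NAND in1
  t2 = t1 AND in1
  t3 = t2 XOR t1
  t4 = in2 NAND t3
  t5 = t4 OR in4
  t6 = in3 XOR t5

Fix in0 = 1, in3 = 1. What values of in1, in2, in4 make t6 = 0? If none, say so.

in1=0, in2=0, in4=0

t6 = in3 XOR t5 must be 0, so in3 and t5 are equal.
Check with in0 = 1, in3 = 1 and in1=0, in2=0, in4=0:
t1 = in0 NAND in1 = 1 NAND 0 = 1
t2 = t1 AND in1 = 1 AND 0 = 0
t3 = t2 XOR t1 = 0 XOR 1 = 1
t4 = in2 NAND t3 = 0 NAND 1 = 1
t5 = t4 OR in4 = 1 OR 0 = 1
t6 = in3 XOR t5 = 1 XOR 1 = 0
So t6 = 0.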